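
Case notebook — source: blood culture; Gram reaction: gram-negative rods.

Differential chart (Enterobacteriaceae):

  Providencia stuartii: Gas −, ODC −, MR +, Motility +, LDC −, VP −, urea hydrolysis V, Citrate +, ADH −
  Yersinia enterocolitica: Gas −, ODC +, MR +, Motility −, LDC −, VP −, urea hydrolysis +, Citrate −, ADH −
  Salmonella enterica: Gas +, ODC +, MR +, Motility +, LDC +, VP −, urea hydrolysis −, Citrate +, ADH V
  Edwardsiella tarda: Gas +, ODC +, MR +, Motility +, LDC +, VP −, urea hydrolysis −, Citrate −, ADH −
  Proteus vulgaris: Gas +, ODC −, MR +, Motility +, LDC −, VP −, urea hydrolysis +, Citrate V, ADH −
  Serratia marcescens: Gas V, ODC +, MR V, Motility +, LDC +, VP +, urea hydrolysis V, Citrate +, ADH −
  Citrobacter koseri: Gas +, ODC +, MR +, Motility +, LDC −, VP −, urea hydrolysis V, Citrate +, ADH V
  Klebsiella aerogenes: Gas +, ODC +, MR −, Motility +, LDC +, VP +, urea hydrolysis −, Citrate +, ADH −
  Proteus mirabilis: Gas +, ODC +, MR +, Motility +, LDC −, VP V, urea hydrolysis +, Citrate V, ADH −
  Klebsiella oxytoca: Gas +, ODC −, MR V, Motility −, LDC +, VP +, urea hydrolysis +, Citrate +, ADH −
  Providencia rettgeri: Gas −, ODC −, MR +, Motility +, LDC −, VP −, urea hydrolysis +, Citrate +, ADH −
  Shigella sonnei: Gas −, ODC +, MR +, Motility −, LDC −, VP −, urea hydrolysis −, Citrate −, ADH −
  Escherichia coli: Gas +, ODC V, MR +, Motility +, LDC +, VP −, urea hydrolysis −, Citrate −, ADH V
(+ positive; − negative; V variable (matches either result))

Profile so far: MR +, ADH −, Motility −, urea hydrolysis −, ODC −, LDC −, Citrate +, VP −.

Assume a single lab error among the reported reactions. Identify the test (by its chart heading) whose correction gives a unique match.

As reported, no row in the chart matches all 8 reactions.
Reversing urea hydrolysis → still no organism matches.
Reversing ODC → still no organism matches.
Reversing VP → still no organism matches.
Reversing ADH → still no organism matches.
Reversing LDC → still no organism matches.
Reversing MR → still no organism matches.
Reversing Motility (to +) → unique match: Providencia stuartii.
Reversing Citrate → still no organism matches.

Motility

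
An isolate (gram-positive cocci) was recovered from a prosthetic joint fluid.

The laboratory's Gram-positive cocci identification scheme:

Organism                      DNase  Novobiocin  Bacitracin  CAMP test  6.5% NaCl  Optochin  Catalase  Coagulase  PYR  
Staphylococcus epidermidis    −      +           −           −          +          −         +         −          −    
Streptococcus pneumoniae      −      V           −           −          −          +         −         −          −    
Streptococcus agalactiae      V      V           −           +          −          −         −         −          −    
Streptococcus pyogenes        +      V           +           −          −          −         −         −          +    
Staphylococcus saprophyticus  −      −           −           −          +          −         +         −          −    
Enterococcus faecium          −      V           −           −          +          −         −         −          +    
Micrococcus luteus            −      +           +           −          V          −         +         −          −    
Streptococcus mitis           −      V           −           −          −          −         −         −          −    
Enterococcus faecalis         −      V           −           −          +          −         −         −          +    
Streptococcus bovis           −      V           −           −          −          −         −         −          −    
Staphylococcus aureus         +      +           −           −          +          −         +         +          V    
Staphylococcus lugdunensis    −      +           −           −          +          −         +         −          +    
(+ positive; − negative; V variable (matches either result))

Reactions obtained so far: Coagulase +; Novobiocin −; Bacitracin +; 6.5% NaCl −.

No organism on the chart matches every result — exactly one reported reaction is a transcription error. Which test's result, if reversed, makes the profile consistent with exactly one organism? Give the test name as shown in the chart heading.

Coagulase

As reported, no row in the chart matches all 4 reactions.
Reversing 6.5% NaCl → still no organism matches.
Reversing Novobiocin → still no organism matches.
Reversing Bacitracin → still no organism matches.
Reversing Coagulase (to −) → unique match: Streptococcus pyogenes.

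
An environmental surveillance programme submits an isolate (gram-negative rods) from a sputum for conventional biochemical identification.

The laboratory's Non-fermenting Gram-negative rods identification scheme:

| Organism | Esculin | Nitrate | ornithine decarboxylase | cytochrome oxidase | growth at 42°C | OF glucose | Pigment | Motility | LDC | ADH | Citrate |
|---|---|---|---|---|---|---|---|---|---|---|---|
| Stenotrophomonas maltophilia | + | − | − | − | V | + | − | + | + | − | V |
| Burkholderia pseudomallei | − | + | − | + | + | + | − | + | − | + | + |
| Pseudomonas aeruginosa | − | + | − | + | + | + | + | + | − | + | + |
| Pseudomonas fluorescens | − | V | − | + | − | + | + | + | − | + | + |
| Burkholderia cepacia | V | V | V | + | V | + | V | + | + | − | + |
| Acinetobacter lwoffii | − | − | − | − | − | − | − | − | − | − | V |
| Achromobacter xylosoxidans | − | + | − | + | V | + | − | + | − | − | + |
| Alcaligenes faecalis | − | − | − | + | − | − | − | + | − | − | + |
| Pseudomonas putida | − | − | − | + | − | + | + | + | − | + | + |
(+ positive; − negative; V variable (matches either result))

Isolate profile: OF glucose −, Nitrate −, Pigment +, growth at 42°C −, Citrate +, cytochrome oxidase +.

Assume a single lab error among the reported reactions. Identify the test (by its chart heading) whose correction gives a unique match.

Pigment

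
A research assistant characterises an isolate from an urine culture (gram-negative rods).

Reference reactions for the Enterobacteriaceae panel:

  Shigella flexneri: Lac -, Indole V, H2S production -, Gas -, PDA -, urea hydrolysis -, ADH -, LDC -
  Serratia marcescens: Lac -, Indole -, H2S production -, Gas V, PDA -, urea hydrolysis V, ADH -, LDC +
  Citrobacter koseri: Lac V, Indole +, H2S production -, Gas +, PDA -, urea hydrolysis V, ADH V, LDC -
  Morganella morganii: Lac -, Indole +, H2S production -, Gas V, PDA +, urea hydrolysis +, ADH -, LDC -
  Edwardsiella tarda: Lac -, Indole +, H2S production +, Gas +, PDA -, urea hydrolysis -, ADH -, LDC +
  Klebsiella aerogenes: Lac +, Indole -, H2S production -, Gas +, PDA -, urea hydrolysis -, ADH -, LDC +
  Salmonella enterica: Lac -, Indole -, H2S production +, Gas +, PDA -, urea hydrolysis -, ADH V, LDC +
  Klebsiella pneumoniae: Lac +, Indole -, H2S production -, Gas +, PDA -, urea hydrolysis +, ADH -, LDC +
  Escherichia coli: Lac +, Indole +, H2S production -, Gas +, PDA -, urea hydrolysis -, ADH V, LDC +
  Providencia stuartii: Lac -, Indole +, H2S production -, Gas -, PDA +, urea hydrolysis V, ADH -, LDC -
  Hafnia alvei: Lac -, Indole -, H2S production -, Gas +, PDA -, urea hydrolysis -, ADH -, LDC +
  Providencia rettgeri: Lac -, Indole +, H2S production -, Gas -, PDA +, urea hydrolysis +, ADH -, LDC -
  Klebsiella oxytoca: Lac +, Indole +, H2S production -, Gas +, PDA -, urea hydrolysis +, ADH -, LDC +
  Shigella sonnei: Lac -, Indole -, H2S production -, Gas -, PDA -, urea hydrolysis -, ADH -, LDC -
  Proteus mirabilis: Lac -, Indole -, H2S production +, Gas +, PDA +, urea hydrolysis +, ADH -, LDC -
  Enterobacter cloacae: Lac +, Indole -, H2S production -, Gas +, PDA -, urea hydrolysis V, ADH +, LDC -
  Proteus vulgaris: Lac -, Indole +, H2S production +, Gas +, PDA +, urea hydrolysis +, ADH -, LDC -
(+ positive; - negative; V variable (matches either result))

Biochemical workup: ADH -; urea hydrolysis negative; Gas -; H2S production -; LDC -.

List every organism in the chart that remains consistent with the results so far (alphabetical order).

Providencia stuartii, Shigella flexneri, Shigella sonnei

LDC -: excludes 8 organisms — 9 left.
ADH -: excludes Enterobacter cloacae — 8 left.
H2S production -: excludes Proteus mirabilis, Proteus vulgaris — 6 left.
urea hydrolysis -: excludes Morganella morganii, Providencia rettgeri — 4 left.
Gas -: excludes Citrobacter koseri — 3 left.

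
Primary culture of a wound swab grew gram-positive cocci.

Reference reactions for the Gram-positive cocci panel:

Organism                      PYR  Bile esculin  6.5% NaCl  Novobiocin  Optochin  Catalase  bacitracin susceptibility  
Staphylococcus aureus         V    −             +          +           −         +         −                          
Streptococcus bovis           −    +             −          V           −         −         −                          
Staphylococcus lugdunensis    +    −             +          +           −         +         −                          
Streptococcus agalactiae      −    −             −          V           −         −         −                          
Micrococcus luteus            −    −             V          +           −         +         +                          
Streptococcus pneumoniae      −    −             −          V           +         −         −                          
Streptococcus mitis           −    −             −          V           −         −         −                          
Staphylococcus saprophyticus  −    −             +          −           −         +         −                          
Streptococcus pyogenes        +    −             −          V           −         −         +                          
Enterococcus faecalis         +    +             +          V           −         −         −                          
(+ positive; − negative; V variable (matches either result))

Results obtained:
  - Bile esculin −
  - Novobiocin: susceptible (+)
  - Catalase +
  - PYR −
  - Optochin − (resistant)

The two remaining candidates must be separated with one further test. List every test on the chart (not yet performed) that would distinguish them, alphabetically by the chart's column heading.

Bile esculin −: excludes Streptococcus bovis, Enterococcus faecalis — 8 left.
Catalase +: excludes Streptococcus agalactiae, Streptococcus pneumoniae, Streptococcus mitis, Streptococcus pyogenes — 4 left.
PYR −: excludes Staphylococcus lugdunensis — 3 left.
Optochin −: all 3 remaining candidates are consistent.
Novobiocin +: excludes Staphylococcus saprophyticus — 2 left.
Two candidates remain: Micrococcus luteus and Staphylococcus aureus.
  6.5% NaCl: V vs + — variable for at least one, does not separate.
  bacitracin susceptibility: Micrococcus luteus +, Staphylococcus aureus − — discriminates.

bacitracin susceptibility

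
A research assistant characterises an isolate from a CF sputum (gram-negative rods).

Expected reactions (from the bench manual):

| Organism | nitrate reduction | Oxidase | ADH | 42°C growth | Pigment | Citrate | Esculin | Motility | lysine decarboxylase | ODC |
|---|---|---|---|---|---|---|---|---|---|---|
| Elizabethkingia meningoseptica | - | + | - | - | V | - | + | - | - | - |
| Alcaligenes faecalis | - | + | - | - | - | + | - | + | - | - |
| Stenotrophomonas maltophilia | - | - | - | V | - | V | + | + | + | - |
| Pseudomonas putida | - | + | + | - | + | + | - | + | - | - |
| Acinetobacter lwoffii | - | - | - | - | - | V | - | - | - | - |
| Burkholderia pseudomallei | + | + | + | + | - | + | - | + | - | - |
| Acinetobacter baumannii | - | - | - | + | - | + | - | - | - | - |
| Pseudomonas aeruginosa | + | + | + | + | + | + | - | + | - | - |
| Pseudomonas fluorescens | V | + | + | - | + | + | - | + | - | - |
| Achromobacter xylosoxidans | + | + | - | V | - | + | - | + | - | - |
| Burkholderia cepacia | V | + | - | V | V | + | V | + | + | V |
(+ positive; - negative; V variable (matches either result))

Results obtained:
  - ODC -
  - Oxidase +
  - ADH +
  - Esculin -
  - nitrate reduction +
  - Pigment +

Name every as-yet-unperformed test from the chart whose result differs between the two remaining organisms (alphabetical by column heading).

ADH +: excludes 7 organisms — 4 left.
Esculin -: all 4 remaining candidates are consistent.
Oxidase +: all 4 remaining candidates are consistent.
ODC -: all 4 remaining candidates are consistent.
Pigment +: excludes Burkholderia pseudomallei — 3 left.
nitrate reduction +: excludes Pseudomonas putida — 2 left.
Two candidates remain: Pseudomonas aeruginosa and Pseudomonas fluorescens.
  42°C growth: Pseudomonas aeruginosa +, Pseudomonas fluorescens - — discriminates.
  Citrate: + vs + — same for both, does not separate.
  Motility: + vs + — same for both, does not separate.
  lysine decarboxylase: - vs - — same for both, does not separate.

42°C growth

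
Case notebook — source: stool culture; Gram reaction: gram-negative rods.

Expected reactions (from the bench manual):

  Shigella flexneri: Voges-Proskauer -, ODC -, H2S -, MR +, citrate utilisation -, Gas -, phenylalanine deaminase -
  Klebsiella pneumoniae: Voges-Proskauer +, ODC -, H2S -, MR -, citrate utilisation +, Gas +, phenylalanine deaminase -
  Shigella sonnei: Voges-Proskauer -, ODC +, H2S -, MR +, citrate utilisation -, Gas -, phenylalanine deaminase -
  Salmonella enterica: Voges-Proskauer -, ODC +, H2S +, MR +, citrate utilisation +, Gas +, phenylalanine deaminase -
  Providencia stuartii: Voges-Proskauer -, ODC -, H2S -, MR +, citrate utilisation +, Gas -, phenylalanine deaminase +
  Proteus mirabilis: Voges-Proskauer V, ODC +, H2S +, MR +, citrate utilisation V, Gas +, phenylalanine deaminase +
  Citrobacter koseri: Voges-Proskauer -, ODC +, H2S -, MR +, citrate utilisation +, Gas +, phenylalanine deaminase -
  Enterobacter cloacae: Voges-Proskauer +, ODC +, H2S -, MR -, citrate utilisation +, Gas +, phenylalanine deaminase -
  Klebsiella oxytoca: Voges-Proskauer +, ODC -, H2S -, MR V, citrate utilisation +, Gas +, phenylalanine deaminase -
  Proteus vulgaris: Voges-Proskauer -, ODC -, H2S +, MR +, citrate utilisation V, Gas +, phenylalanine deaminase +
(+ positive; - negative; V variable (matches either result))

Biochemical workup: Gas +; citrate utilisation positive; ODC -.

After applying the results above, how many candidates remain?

3

ODC -: excludes 5 organisms — 5 left.
Gas +: excludes Shigella flexneri, Providencia stuartii — 3 left.
citrate utilisation +: all 3 remaining candidates are consistent.
Still consistent: Klebsiella oxytoca, Klebsiella pneumoniae, Proteus vulgaris.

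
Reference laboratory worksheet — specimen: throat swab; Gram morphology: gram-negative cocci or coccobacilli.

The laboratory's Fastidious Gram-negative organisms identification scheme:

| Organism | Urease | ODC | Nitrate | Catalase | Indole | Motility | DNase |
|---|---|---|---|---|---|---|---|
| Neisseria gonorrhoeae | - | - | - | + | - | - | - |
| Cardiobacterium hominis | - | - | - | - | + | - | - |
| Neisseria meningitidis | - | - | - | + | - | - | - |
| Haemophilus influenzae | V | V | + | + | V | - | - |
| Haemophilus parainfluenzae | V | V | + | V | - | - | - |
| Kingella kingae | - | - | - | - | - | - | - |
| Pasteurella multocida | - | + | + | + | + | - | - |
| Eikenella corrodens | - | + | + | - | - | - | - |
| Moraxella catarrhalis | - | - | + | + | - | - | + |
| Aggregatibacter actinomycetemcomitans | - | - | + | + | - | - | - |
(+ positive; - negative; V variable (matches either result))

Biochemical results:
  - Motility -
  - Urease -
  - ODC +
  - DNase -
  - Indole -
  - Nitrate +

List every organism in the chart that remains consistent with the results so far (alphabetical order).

Eikenella corrodens, Haemophilus influenzae, Haemophilus parainfluenzae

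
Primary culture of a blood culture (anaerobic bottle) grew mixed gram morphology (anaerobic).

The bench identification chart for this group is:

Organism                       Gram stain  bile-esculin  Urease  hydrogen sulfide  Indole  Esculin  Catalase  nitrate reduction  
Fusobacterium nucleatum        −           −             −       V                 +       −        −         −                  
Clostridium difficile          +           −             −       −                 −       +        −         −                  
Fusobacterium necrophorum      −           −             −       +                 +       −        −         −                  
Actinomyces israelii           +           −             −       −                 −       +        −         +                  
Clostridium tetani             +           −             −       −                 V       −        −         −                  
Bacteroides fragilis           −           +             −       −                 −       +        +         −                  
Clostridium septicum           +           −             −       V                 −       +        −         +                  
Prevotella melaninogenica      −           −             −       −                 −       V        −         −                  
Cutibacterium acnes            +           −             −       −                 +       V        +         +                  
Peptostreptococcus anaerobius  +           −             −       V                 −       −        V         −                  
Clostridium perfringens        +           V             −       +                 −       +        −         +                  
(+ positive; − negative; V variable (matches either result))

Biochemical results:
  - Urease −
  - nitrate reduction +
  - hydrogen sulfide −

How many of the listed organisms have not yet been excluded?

3

hydrogen sulfide −: excludes Fusobacterium necrophorum, Clostridium perfringens — 9 left.
nitrate reduction +: excludes 6 organisms — 3 left.
Urease −: all 3 remaining candidates are consistent.
Still consistent: Actinomyces israelii, Clostridium septicum, Cutibacterium acnes.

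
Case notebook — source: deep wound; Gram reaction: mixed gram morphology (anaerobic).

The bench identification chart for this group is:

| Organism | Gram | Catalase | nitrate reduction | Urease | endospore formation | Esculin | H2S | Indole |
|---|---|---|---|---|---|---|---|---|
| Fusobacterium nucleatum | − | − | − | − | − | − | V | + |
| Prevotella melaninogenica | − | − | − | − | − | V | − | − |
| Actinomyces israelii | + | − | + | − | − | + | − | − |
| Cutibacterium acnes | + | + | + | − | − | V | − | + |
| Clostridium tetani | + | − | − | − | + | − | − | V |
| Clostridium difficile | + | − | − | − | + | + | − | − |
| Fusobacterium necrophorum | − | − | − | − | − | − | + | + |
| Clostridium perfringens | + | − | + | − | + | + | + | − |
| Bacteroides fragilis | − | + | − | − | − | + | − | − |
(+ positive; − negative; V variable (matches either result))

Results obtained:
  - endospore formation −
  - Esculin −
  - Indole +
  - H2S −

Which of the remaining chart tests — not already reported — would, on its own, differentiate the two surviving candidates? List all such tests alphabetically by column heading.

Catalase, Gram, nitrate reduction

endospore formation −: excludes Clostridium tetani, Clostridium difficile, Clostridium perfringens — 6 left.
Esculin −: excludes Actinomyces israelii, Bacteroides fragilis — 4 left.
Indole +: excludes Prevotella melaninogenica — 3 left.
H2S −: excludes Fusobacterium necrophorum — 2 left.
Two candidates remain: Cutibacterium acnes and Fusobacterium nucleatum.
  Gram: Cutibacterium acnes +, Fusobacterium nucleatum − — discriminates.
  Catalase: Cutibacterium acnes +, Fusobacterium nucleatum − — discriminates.
  nitrate reduction: Cutibacterium acnes +, Fusobacterium nucleatum − — discriminates.
  Urease: − vs − — same for both, does not separate.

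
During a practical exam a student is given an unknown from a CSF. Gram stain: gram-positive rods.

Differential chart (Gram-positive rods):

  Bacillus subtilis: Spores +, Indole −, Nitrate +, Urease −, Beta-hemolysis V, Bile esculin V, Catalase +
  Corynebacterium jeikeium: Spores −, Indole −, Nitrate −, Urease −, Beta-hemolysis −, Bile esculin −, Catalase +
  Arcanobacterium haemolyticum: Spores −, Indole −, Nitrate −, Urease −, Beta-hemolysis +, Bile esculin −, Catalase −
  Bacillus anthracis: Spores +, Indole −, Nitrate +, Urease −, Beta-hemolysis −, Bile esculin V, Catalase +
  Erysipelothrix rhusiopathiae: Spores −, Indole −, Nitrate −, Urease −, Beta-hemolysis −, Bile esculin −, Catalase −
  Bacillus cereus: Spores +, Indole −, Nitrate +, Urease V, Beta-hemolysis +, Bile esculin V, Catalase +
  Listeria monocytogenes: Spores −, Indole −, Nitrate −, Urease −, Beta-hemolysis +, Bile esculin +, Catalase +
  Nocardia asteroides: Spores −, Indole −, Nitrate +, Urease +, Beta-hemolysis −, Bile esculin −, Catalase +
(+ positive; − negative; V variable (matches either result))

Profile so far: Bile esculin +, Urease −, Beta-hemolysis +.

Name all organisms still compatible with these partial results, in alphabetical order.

Urease −: excludes Nocardia asteroides — 7 left.
Beta-hemolysis +: excludes Corynebacterium jeikeium, Bacillus anthracis, Erysipelothrix rhusiopathiae — 4 left.
Bile esculin +: excludes Arcanobacterium haemolyticum — 3 left.

Bacillus cereus, Bacillus subtilis, Listeria monocytogenes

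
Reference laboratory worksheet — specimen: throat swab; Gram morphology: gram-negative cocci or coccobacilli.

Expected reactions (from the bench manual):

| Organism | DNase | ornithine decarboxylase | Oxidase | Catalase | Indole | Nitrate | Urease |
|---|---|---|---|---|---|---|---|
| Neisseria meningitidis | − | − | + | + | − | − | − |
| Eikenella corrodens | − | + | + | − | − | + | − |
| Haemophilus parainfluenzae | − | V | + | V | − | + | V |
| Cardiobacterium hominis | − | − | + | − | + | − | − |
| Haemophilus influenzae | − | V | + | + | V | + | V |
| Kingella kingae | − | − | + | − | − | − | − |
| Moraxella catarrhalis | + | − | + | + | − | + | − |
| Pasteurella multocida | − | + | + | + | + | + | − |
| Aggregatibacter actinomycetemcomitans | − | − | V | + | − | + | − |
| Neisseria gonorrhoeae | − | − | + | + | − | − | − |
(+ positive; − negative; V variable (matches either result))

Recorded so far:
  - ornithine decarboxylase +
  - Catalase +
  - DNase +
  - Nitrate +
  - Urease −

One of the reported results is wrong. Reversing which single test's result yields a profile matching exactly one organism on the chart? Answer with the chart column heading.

As reported, no row in the chart matches all 5 reactions.
Reversing DNase → 3 organisms match (not unique).
Reversing ornithine decarboxylase (to −) → unique match: Moraxella catarrhalis.
Reversing Catalase → still no organism matches.
Reversing Nitrate → still no organism matches.
Reversing Urease → still no organism matches.

ornithine decarboxylase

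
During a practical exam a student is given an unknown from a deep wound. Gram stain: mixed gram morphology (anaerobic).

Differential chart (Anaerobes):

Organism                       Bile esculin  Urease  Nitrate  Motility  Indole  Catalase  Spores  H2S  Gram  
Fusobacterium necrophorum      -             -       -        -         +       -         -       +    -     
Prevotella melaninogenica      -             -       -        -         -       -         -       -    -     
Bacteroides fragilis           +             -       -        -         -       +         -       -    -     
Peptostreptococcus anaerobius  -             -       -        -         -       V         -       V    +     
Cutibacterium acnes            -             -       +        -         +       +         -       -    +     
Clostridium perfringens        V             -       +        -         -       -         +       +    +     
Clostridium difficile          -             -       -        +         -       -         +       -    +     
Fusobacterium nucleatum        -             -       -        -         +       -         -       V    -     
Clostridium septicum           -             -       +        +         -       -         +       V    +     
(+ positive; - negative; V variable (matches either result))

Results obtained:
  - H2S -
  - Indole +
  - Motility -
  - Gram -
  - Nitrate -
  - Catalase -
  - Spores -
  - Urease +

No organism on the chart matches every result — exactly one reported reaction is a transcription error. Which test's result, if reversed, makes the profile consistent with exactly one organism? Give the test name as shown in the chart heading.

Urease

As reported, no row in the chart matches all 8 reactions.
Reversing Gram → still no organism matches.
Reversing Catalase → still no organism matches.
Reversing Nitrate → still no organism matches.
Reversing Motility → still no organism matches.
Reversing Spores → still no organism matches.
Reversing Urease (to -) → unique match: Fusobacterium nucleatum.
Reversing H2S → still no organism matches.
Reversing Indole → still no organism matches.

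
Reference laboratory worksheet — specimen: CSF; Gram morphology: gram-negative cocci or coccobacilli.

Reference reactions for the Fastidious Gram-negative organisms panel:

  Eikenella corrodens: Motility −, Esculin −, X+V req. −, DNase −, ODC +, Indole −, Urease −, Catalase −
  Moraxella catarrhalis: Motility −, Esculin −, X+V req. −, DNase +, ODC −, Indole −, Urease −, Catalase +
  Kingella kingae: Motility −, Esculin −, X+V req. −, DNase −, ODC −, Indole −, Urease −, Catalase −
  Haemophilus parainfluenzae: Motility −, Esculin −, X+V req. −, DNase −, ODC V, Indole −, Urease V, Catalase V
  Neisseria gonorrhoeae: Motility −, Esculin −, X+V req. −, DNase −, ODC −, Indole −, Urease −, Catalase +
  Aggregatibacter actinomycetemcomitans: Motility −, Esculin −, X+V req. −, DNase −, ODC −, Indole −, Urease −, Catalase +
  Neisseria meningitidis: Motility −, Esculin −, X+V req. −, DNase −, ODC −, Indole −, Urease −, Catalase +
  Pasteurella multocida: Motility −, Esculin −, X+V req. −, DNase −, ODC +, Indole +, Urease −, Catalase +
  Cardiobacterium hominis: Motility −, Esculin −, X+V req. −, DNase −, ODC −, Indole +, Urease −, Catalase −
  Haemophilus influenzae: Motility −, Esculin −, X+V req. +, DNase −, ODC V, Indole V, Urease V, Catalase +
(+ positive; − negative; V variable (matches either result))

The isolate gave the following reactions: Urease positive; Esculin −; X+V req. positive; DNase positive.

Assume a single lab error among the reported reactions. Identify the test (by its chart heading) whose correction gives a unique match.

DNase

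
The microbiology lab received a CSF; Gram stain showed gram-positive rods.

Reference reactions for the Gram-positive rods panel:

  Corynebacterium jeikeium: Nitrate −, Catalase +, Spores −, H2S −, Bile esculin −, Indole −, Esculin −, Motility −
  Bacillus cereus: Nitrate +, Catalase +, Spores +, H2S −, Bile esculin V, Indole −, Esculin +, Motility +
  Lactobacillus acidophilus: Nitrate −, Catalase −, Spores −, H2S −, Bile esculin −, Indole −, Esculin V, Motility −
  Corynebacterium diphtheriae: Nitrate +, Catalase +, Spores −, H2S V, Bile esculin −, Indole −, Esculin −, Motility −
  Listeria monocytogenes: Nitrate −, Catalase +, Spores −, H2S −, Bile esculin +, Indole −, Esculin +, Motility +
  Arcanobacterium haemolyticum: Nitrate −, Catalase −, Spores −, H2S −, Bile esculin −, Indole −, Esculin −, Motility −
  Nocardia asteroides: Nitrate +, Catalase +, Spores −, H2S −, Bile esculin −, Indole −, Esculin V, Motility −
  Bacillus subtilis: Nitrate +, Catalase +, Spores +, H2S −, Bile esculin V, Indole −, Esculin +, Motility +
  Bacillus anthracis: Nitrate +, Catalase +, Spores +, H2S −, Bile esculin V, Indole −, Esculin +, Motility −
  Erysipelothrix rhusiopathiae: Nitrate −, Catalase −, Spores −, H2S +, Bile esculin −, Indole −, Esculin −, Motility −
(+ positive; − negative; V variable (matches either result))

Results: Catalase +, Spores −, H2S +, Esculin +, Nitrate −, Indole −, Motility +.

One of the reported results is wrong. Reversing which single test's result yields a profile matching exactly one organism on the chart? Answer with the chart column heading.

As reported, no row in the chart matches all 7 reactions.
Reversing Nitrate → still no organism matches.
Reversing Esculin → still no organism matches.
Reversing Indole → still no organism matches.
Reversing Catalase → still no organism matches.
Reversing Spores → still no organism matches.
Reversing Motility → still no organism matches.
Reversing H2S (to −) → unique match: Listeria monocytogenes.

H2S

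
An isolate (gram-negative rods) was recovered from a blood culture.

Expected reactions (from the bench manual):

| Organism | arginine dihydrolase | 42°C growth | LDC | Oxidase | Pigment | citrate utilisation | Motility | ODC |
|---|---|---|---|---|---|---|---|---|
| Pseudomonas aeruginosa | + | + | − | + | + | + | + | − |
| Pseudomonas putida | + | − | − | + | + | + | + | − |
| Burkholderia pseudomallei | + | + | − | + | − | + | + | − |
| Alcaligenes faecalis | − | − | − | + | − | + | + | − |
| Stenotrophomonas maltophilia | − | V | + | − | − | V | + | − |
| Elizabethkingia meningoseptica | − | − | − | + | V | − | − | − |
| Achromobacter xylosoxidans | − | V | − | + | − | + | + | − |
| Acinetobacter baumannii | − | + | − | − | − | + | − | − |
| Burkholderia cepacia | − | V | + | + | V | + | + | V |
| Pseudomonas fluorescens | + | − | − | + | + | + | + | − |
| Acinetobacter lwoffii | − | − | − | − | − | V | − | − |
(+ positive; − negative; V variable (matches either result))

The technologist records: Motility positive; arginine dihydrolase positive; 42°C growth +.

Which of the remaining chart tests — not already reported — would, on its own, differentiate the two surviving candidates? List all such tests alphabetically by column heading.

arginine dihydrolase +: excludes 7 organisms — 4 left.
42°C growth +: excludes Pseudomonas putida, Pseudomonas fluorescens — 2 left.
Motility +: all 2 remaining candidates are consistent.
Two candidates remain: Burkholderia pseudomallei and Pseudomonas aeruginosa.
  LDC: − vs − — same for both, does not separate.
  Oxidase: + vs + — same for both, does not separate.
  Pigment: Burkholderia pseudomallei −, Pseudomonas aeruginosa + — discriminates.
  citrate utilisation: + vs + — same for both, does not separate.
  ODC: − vs − — same for both, does not separate.

Pigment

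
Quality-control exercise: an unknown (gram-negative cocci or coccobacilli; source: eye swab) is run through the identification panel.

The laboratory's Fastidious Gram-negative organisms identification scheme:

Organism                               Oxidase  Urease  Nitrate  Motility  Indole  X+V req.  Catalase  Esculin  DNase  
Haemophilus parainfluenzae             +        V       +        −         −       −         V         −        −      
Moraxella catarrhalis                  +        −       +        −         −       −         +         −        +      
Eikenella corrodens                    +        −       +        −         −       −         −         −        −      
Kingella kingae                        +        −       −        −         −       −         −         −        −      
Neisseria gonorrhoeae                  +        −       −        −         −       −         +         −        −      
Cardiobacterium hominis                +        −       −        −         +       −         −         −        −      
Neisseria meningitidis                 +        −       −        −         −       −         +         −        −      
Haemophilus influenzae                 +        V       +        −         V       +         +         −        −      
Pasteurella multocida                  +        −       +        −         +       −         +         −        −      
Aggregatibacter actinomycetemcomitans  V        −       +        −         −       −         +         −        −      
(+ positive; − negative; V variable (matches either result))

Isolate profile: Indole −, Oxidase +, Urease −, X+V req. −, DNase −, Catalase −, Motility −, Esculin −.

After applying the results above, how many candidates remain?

Oxidase +: all 10 remaining candidates are consistent.
Motility −: all 10 remaining candidates are consistent.
Indole −: excludes Cardiobacterium hominis, Pasteurella multocida — 8 left.
Esculin −: all 8 remaining candidates are consistent.
DNase −: excludes Moraxella catarrhalis — 7 left.
X+V req. −: excludes Haemophilus influenzae — 6 left.
Urease −: all 6 remaining candidates are consistent.
Catalase −: excludes Neisseria gonorrhoeae, Neisseria meningitidis, Aggregatibacter actinomycetemcomitans — 3 left.
Still consistent: Eikenella corrodens, Haemophilus parainfluenzae, Kingella kingae.

3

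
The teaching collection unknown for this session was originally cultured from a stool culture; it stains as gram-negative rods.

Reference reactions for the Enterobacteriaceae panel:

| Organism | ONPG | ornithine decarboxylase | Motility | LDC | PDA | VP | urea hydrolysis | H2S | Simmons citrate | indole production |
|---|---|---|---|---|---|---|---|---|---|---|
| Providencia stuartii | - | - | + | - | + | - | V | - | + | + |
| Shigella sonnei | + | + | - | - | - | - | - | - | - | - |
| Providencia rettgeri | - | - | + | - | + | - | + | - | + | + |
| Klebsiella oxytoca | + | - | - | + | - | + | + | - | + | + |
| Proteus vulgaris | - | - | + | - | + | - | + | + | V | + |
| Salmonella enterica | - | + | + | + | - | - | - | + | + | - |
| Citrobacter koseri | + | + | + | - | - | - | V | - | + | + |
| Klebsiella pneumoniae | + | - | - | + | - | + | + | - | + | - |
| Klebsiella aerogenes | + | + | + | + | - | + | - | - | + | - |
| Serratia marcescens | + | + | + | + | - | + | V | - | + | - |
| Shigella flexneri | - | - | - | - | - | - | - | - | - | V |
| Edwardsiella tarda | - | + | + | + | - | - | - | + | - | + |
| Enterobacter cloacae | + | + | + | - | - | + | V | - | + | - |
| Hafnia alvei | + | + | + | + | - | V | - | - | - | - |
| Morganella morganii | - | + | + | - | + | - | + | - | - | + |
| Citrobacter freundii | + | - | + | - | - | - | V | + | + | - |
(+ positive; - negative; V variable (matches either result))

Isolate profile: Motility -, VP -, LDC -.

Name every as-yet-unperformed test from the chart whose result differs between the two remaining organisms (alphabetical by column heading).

Motility -: excludes 12 organisms — 4 left.
LDC -: excludes Klebsiella oxytoca, Klebsiella pneumoniae — 2 left.
VP -: all 2 remaining candidates are consistent.
Two candidates remain: Shigella flexneri and Shigella sonnei.
  ONPG: Shigella flexneri -, Shigella sonnei + — discriminates.
  ornithine decarboxylase: Shigella flexneri -, Shigella sonnei + — discriminates.
  PDA: - vs - — same for both, does not separate.
  urea hydrolysis: - vs - — same for both, does not separate.
  H2S: - vs - — same for both, does not separate.
  Simmons citrate: - vs - — same for both, does not separate.
  indole production: V vs - — variable for at least one, does not separate.

ONPG, ornithine decarboxylase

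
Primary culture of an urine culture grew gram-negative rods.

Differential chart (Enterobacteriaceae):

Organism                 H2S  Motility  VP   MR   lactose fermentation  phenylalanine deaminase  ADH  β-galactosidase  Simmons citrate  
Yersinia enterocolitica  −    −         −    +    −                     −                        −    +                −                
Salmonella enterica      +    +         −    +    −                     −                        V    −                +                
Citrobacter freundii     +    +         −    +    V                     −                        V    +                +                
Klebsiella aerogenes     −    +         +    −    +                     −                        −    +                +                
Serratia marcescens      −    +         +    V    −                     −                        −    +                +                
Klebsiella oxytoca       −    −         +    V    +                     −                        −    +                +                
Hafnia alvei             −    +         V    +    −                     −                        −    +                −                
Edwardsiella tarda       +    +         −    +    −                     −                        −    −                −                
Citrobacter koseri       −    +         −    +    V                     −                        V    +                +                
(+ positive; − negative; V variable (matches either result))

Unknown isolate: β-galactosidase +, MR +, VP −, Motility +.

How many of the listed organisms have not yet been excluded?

3

VP −: excludes Klebsiella aerogenes, Serratia marcescens, Klebsiella oxytoca — 6 left.
β-galactosidase +: excludes Salmonella enterica, Edwardsiella tarda — 4 left.
MR +: all 4 remaining candidates are consistent.
Motility +: excludes Yersinia enterocolitica — 3 left.
Still consistent: Citrobacter freundii, Citrobacter koseri, Hafnia alvei.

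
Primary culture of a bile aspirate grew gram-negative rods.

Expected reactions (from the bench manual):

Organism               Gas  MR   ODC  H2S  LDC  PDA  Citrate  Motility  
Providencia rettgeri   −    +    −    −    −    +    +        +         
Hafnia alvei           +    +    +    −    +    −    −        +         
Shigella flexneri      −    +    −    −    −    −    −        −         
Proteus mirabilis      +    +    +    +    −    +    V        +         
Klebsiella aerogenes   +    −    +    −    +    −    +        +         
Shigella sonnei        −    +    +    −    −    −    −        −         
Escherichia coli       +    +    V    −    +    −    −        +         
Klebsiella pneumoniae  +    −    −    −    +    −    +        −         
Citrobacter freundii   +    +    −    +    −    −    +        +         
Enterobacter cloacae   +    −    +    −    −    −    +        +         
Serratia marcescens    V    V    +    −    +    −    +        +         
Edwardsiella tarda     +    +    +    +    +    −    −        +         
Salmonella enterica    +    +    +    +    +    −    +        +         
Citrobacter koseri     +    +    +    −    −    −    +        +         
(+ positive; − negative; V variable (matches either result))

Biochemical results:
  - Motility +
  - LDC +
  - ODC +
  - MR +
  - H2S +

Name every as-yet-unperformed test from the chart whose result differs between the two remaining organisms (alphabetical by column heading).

MR +: excludes Klebsiella aerogenes, Klebsiella pneumoniae, Enterobacter cloacae — 11 left.
ODC +: excludes Providencia rettgeri, Shigella flexneri, Citrobacter freundii — 8 left.
Motility +: excludes Shigella sonnei — 7 left.
H2S +: excludes Hafnia alvei, Escherichia coli, Serratia marcescens, Citrobacter koseri — 3 left.
LDC +: excludes Proteus mirabilis — 2 left.
Two candidates remain: Edwardsiella tarda and Salmonella enterica.
  Gas: + vs + — same for both, does not separate.
  PDA: − vs − — same for both, does not separate.
  Citrate: Edwardsiella tarda −, Salmonella enterica + — discriminates.

Citrate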